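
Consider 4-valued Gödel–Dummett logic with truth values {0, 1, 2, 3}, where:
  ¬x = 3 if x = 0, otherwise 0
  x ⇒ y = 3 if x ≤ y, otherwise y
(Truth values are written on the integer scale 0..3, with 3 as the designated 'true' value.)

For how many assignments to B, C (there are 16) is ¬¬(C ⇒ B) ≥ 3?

13

B = 0, C = 0 ↦ 3  ≥
B = 0, C = 1 ↦ 0  <
B = 0, C = 2 ↦ 0  <
B = 0, C = 3 ↦ 0  <
B = 1, C = 0 ↦ 3  ≥
B = 1, C = 1 ↦ 3  ≥
B = 1, C = 2 ↦ 3  ≥
B = 1, C = 3 ↦ 3  ≥
B = 2, C = 0 ↦ 3  ≥
B = 2, C = 1 ↦ 3  ≥
B = 2, C = 2 ↦ 3  ≥
B = 2, C = 3 ↦ 3  ≥
B = 3, C = 0 ↦ 3  ≥
B = 3, C = 1 ↦ 3  ≥
B = 3, C = 2 ↦ 3  ≥
B = 3, C = 3 ↦ 3  ≥
So 13 of the 16 assignments meet the threshold.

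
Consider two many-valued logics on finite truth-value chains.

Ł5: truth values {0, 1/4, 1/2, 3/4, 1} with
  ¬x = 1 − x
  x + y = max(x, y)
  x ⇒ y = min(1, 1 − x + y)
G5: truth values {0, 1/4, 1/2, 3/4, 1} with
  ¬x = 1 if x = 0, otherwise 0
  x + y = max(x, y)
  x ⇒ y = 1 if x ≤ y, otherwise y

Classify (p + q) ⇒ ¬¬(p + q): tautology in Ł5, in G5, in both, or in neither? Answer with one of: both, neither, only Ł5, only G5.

both

In Ł5: every assignment gives 1 — tautology.
In G5: every assignment gives 1 — tautology.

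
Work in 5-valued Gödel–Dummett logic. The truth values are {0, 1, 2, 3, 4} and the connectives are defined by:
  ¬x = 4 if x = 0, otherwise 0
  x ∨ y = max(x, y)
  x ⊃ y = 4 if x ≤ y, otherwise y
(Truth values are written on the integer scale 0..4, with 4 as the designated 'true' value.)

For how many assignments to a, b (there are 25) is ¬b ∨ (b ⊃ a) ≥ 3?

value 4: 15 assignments (counts)
value 3: 1 assignment (counts)
value 2: 2 assignments
value 1: 3 assignments
value 0: 4 assignments
So 16 of the 25 assignments meet the threshold.

16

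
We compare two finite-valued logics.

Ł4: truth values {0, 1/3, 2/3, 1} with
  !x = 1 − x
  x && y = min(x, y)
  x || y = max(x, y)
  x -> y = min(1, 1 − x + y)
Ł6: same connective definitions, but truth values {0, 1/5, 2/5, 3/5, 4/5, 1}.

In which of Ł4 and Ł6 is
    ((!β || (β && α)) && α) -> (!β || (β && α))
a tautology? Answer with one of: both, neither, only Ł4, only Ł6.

In Ł4: every assignment gives 1 — tautology.
In Ł6: every assignment gives 1 — tautology.

both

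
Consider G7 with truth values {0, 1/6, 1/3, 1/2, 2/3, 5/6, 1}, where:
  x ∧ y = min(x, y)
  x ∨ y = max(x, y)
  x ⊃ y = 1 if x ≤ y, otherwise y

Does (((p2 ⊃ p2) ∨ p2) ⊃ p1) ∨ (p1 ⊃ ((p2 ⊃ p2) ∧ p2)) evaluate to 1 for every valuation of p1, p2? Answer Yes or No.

Counterexample: take p1 = 1/6, p2 = 0.
p2 ⊃ p2 = 0 ⊃ 0 = 1
(p2 ⊃ p2) ∨ p2 = 1 ∨ 0 = 1
((p2 ⊃ p2) ∨ p2) ⊃ p1 = 1 ⊃ 1/6 = 1/6
p2 ⊃ p2 = 0 ⊃ 0 = 1
(p2 ⊃ p2) ∧ p2 = 1 ∧ 0 = 0
p1 ⊃ ((p2 ⊃ p2) ∧ p2) = 1/6 ⊃ 0 = 0
(((p2 ⊃ p2) ∨ p2) ⊃ p1) ∨ (p1 ⊃ ((p2 ⊃ p2) ∧ p2)) = 1/6 ∨ 0 = 1/6
This gives 1/6 ≠ 1.

No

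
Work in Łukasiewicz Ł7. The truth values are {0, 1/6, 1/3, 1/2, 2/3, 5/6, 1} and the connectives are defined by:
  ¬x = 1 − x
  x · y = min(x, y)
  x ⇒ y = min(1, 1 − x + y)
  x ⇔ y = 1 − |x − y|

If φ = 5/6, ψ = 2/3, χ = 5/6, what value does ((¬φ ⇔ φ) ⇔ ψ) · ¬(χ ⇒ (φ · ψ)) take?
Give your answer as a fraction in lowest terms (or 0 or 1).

1/6

¬φ = ¬5/6 = 1/6
¬φ ⇔ φ = 1/6 ⇔ 5/6 = 1/3
(¬φ ⇔ φ) ⇔ ψ = 1/3 ⇔ 2/3 = 2/3
φ · ψ = 5/6 · 2/3 = 2/3
χ ⇒ (φ · ψ) = 5/6 ⇒ 2/3 = 5/6
¬(χ ⇒ (φ · ψ)) = ¬5/6 = 1/6
((¬φ ⇔ φ) ⇔ ψ) · ¬(χ ⇒ (φ · ψ)) = 2/3 · 1/6 = 1/6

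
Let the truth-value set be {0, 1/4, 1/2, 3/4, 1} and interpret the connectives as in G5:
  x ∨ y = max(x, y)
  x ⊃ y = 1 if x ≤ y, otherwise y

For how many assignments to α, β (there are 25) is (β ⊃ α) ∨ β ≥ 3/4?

value 1: 19 assignments (counts)
value 3/4: 3 assignments (counts)
value 1/2: 2 assignments
value 1/4: 1 assignment
So 22 of the 25 assignments meet the threshold.

22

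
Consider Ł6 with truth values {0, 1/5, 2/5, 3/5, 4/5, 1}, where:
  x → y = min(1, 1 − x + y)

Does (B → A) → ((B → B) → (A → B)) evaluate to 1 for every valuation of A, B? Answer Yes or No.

Counterexample: take A = 1/5, B = 0.
B → A = 0 → 1/5 = 1
B → B = 0 → 0 = 1
A → B = 1/5 → 0 = 4/5
(B → B) → (A → B) = 1 → 4/5 = 4/5
(B → A) → ((B → B) → (A → B)) = 1 → 4/5 = 4/5
This gives 4/5 ≠ 1.

No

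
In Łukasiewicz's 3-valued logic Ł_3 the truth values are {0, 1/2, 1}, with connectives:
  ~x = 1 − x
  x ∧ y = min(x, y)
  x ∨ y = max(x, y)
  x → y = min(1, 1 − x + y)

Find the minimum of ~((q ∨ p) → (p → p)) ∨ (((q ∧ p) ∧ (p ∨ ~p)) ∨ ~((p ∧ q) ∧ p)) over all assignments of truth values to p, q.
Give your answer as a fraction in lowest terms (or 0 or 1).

Take p = 1/2, q = 1/2:
q ∨ p = 1/2 ∨ 1/2 = 1/2
p → p = 1/2 → 1/2 = 1
(q ∨ p) → (p → p) = 1/2 → 1 = 1
~((q ∨ p) → (p → p)) = ~1 = 0
q ∧ p = 1/2 ∧ 1/2 = 1/2
~p = ~1/2 = 1/2
p ∨ ~p = 1/2 ∨ 1/2 = 1/2
(q ∧ p) ∧ (p ∨ ~p) = 1/2 ∧ 1/2 = 1/2
p ∧ q = 1/2 ∧ 1/2 = 1/2
(p ∧ q) ∧ p = 1/2 ∧ 1/2 = 1/2
~((p ∧ q) ∧ p) = ~1/2 = 1/2
((q ∧ p) ∧ (p ∨ ~p)) ∨ ~((p ∧ q) ∧ p) = 1/2 ∨ 1/2 = 1/2
~((q ∨ p) → (p → p)) ∨ (((q ∧ p) ∧ (p ∨ ~p)) ∨ ~((p ∧ q) ∧ p)) = 0 ∨ 1/2 = 1/2
No assignment yields a value below 1/2, so this is the minimum.

1/2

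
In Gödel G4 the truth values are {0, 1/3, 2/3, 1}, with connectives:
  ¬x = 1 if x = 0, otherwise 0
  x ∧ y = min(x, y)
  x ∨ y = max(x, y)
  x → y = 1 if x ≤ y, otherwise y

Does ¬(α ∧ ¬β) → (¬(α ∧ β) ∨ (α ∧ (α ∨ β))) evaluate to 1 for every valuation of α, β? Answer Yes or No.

No

Counterexample: take α = 1/3, β = 1/3.
¬β = ¬1/3 = 0
α ∧ ¬β = 1/3 ∧ 0 = 0
¬(α ∧ ¬β) = ¬0 = 1
α ∧ β = 1/3 ∧ 1/3 = 1/3
¬(α ∧ β) = ¬1/3 = 0
α ∨ β = 1/3 ∨ 1/3 = 1/3
α ∧ (α ∨ β) = 1/3 ∧ 1/3 = 1/3
¬(α ∧ β) ∨ (α ∧ (α ∨ β)) = 0 ∨ 1/3 = 1/3
¬(α ∧ ¬β) → (¬(α ∧ β) ∨ (α ∧ (α ∨ β))) = 1 → 1/3 = 1/3
This gives 1/3 ≠ 1.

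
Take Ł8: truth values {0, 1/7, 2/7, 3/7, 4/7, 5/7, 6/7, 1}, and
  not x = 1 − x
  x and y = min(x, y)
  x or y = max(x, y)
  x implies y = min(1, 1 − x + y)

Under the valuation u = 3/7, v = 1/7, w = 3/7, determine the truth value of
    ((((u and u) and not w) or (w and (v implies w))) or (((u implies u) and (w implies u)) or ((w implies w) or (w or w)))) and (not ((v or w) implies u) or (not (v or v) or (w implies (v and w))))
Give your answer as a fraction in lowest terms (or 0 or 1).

u and u = 3/7 and 3/7 = 3/7
not w = not 3/7 = 4/7
(u and u) and not w = 3/7 and 4/7 = 3/7
v implies w = 1/7 implies 3/7 = 1
w and (v implies w) = 3/7 and 1 = 3/7
((u and u) and not w) or (w and (v implies w)) = 3/7 or 3/7 = 3/7
u implies u = 3/7 implies 3/7 = 1
w implies u = 3/7 implies 3/7 = 1
(u implies u) and (w implies u) = 1 and 1 = 1
w implies w = 3/7 implies 3/7 = 1
w or w = 3/7 or 3/7 = 3/7
(w implies w) or (w or w) = 1 or 3/7 = 1
((u implies u) and (w implies u)) or ((w implies w) or (w or w)) = 1 or 1 = 1
(((u and u) and not w) or (w and (v implies w))) or (((u implies u) and (w implies u)) or ((w implies w) or (w or w))) = 3/7 or 1 = 1
v or w = 1/7 or 3/7 = 3/7
(v or w) implies u = 3/7 implies 3/7 = 1
not ((v or w) implies u) = not 1 = 0
v or v = 1/7 or 1/7 = 1/7
not (v or v) = not 1/7 = 6/7
v and w = 1/7 and 3/7 = 1/7
w implies (v and w) = 3/7 implies 1/7 = 5/7
not (v or v) or (w implies (v and w)) = 6/7 or 5/7 = 6/7
not ((v or w) implies u) or (not (v or v) or (w implies (v and w))) = 0 or 6/7 = 6/7
((((u and u) and not w) or (w and (v implies w))) or (((u implies u) and (w implies u)) or ((w implies w) or (w or w)))) and (not ((v or w) implies u) or (not (v or v) or (w implies (v and w)))) = 1 and 6/7 = 6/7

6/7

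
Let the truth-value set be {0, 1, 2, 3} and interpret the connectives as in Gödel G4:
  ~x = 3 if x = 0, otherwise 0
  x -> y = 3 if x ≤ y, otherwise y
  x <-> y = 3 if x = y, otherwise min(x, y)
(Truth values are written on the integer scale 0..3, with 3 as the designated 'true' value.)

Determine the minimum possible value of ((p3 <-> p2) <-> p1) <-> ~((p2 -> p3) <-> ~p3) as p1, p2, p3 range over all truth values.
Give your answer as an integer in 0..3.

0

Take p1 = 0, p2 = 1, p3 = 1:
p3 <-> p2 = 1 <-> 1 = 3
(p3 <-> p2) <-> p1 = 3 <-> 0 = 0
p2 -> p3 = 1 -> 1 = 3
~p3 = ~1 = 0
(p2 -> p3) <-> ~p3 = 3 <-> 0 = 0
~((p2 -> p3) <-> ~p3) = ~0 = 3
((p3 <-> p2) <-> p1) <-> ~((p2 -> p3) <-> ~p3) = 0 <-> 3 = 0
No assignment yields a value below 0, so this is the minimum.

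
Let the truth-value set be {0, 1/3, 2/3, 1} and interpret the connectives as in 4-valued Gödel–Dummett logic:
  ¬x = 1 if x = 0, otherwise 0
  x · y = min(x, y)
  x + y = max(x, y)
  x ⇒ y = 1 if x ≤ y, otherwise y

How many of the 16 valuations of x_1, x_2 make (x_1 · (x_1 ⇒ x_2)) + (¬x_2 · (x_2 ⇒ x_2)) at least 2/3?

8

x_1 = 0, x_2 = 0 ↦ 1  ≥
x_1 = 0, x_2 = 1/3 ↦ 0  <
x_1 = 0, x_2 = 2/3 ↦ 0  <
x_1 = 0, x_2 = 1 ↦ 0  <
x_1 = 1/3, x_2 = 0 ↦ 1  ≥
x_1 = 1/3, x_2 = 1/3 ↦ 1/3  <
x_1 = 1/3, x_2 = 2/3 ↦ 1/3  <
x_1 = 1/3, x_2 = 1 ↦ 1/3  <
x_1 = 2/3, x_2 = 0 ↦ 1  ≥
x_1 = 2/3, x_2 = 1/3 ↦ 1/3  <
x_1 = 2/3, x_2 = 2/3 ↦ 2/3  ≥
x_1 = 2/3, x_2 = 1 ↦ 2/3  ≥
x_1 = 1, x_2 = 0 ↦ 1  ≥
x_1 = 1, x_2 = 1/3 ↦ 1/3  <
x_1 = 1, x_2 = 2/3 ↦ 2/3  ≥
x_1 = 1, x_2 = 1 ↦ 1  ≥
So 8 of the 16 assignments meet the threshold.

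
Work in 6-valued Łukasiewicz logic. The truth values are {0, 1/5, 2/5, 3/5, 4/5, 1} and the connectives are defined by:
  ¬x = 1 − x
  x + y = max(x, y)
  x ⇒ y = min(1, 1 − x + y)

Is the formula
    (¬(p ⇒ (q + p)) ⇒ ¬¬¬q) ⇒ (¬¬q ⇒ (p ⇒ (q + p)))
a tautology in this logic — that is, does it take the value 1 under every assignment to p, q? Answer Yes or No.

Yes

At p = 1/5, q = 1, for instance:
q + p = 1 + 1/5 = 1
p ⇒ (q + p) = 1/5 ⇒ 1 = 1
¬(p ⇒ (q + p)) = ¬1 = 0
¬q = ¬1 = 0
¬¬q = ¬0 = 1
¬¬¬q = ¬1 = 0
¬(p ⇒ (q + p)) ⇒ ¬¬¬q = 0 ⇒ 0 = 1
¬¬q ⇒ (p ⇒ (q + p)) = 1 ⇒ 1 = 1
(¬(p ⇒ (q + p)) ⇒ ¬¬¬q) ⇒ (¬¬q ⇒ (p ⇒ (q + p))) = 1 ⇒ 1 = 1
and checking the remaining 35 assignments likewise gives ≥ 1 in every case.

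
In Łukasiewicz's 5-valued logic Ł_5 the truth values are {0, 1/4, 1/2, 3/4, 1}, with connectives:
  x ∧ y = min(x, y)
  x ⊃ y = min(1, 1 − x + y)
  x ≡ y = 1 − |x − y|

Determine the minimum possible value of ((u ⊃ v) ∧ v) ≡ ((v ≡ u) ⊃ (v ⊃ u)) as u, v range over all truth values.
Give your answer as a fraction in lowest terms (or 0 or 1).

Take u = 0, v = 0:
u ⊃ v = 0 ⊃ 0 = 1
(u ⊃ v) ∧ v = 1 ∧ 0 = 0
v ≡ u = 0 ≡ 0 = 1
v ⊃ u = 0 ⊃ 0 = 1
(v ≡ u) ⊃ (v ⊃ u) = 1 ⊃ 1 = 1
((u ⊃ v) ∧ v) ≡ ((v ≡ u) ⊃ (v ⊃ u)) = 0 ≡ 1 = 0
No assignment yields a value below 0, so this is the minimum.

0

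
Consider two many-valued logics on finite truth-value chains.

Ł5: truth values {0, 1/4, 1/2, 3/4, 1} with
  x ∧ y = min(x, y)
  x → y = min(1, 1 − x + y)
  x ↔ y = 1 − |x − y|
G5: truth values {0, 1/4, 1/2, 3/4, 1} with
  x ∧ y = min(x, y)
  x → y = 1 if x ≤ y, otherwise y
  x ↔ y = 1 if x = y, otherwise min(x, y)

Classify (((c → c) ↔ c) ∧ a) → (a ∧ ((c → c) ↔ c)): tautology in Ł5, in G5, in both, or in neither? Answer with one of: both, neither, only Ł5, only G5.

In Ł5: every assignment gives 1 — tautology.
In G5: every assignment gives 1 — tautology.

both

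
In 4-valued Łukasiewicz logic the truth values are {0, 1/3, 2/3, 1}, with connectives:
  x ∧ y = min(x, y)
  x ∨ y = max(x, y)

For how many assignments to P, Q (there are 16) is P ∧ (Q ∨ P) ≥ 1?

P = 0, Q = 0 ↦ 0  <
P = 0, Q = 1/3 ↦ 0  <
P = 0, Q = 2/3 ↦ 0  <
P = 0, Q = 1 ↦ 0  <
P = 1/3, Q = 0 ↦ 1/3  <
P = 1/3, Q = 1/3 ↦ 1/3  <
P = 1/3, Q = 2/3 ↦ 1/3  <
P = 1/3, Q = 1 ↦ 1/3  <
P = 2/3, Q = 0 ↦ 2/3  <
P = 2/3, Q = 1/3 ↦ 2/3  <
P = 2/3, Q = 2/3 ↦ 2/3  <
P = 2/3, Q = 1 ↦ 2/3  <
P = 1, Q = 0 ↦ 1  ≥
P = 1, Q = 1/3 ↦ 1  ≥
P = 1, Q = 2/3 ↦ 1  ≥
P = 1, Q = 1 ↦ 1  ≥
So 4 of the 16 assignments meet the threshold.

4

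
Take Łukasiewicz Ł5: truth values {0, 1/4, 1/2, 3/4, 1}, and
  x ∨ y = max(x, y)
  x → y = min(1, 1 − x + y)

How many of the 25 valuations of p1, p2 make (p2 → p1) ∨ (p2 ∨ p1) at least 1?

19

value 1: 19 assignments (counts)
value 3/4: 5 assignments
value 1/2: 1 assignment
So 19 of the 25 assignments meet the threshold.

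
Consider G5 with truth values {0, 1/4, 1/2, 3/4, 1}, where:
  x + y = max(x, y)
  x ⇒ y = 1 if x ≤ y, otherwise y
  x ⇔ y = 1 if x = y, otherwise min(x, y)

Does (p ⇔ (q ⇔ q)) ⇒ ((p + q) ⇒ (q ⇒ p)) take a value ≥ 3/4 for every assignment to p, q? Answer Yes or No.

Yes

At p = 1/2, q = 1/4, for instance:
q ⇔ q = 1/4 ⇔ 1/4 = 1
p ⇔ (q ⇔ q) = 1/2 ⇔ 1 = 1/2
p + q = 1/2 + 1/4 = 1/2
q ⇒ p = 1/4 ⇒ 1/2 = 1
(p + q) ⇒ (q ⇒ p) = 1/2 ⇒ 1 = 1
(p ⇔ (q ⇔ q)) ⇒ ((p + q) ⇒ (q ⇒ p)) = 1/2 ⇒ 1 = 1
and checking the remaining 24 assignments likewise gives ≥ 3/4 in every case.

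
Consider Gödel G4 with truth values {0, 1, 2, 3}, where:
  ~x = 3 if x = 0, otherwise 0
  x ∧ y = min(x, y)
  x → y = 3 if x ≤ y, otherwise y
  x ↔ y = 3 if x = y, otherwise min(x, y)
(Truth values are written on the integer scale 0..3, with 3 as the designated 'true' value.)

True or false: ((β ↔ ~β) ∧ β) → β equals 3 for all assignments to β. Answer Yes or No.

Yes

β = 0 ↦ 3
β = 1 ↦ 3
β = 2 ↦ 3
β = 3 ↦ 3
Every assignment gives a value ≥ 3.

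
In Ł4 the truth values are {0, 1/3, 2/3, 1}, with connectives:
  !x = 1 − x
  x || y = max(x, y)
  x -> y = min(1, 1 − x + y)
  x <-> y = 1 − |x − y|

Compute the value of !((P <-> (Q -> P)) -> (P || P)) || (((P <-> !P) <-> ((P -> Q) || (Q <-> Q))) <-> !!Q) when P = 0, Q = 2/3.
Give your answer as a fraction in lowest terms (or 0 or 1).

2/3

Q -> P = 2/3 -> 0 = 1/3
P <-> (Q -> P) = 0 <-> 1/3 = 2/3
P || P = 0 || 0 = 0
(P <-> (Q -> P)) -> (P || P) = 2/3 -> 0 = 1/3
!((P <-> (Q -> P)) -> (P || P)) = !1/3 = 2/3
!P = !0 = 1
P <-> !P = 0 <-> 1 = 0
P -> Q = 0 -> 2/3 = 1
Q <-> Q = 2/3 <-> 2/3 = 1
(P -> Q) || (Q <-> Q) = 1 || 1 = 1
(P <-> !P) <-> ((P -> Q) || (Q <-> Q)) = 0 <-> 1 = 0
!Q = !2/3 = 1/3
!!Q = !1/3 = 2/3
((P <-> !P) <-> ((P -> Q) || (Q <-> Q))) <-> !!Q = 0 <-> 2/3 = 1/3
!((P <-> (Q -> P)) -> (P || P)) || (((P <-> !P) <-> ((P -> Q) || (Q <-> Q))) <-> !!Q) = 2/3 || 1/3 = 2/3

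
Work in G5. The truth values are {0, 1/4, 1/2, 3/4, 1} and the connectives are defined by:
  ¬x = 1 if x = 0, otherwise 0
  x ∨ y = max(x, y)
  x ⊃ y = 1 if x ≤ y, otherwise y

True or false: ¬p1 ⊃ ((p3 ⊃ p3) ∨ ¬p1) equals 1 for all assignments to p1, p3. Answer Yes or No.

At p1 = 3/4, p3 = 1, for instance:
¬p1 = ¬3/4 = 0
p3 ⊃ p3 = 1 ⊃ 1 = 1
(p3 ⊃ p3) ∨ ¬p1 = 1 ∨ 0 = 1
¬p1 ⊃ ((p3 ⊃ p3) ∨ ¬p1) = 0 ⊃ 1 = 1
and checking the remaining 24 assignments likewise gives ≥ 1 in every case.

Yes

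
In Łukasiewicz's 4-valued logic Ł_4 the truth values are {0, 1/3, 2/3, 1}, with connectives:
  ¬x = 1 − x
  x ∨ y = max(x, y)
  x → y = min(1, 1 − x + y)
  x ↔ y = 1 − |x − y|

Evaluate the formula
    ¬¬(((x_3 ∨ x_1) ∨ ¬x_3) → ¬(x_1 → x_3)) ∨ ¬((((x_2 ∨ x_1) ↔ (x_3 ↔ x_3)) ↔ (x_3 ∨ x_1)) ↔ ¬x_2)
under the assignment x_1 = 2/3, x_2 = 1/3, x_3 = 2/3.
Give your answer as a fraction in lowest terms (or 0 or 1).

x_3 ∨ x_1 = 2/3 ∨ 2/3 = 2/3
¬x_3 = ¬2/3 = 1/3
(x_3 ∨ x_1) ∨ ¬x_3 = 2/3 ∨ 1/3 = 2/3
x_1 → x_3 = 2/3 → 2/3 = 1
¬(x_1 → x_3) = ¬1 = 0
((x_3 ∨ x_1) ∨ ¬x_3) → ¬(x_1 → x_3) = 2/3 → 0 = 1/3
¬(((x_3 ∨ x_1) ∨ ¬x_3) → ¬(x_1 → x_3)) = ¬1/3 = 2/3
¬¬(((x_3 ∨ x_1) ∨ ¬x_3) → ¬(x_1 → x_3)) = ¬2/3 = 1/3
x_2 ∨ x_1 = 1/3 ∨ 2/3 = 2/3
x_3 ↔ x_3 = 2/3 ↔ 2/3 = 1
(x_2 ∨ x_1) ↔ (x_3 ↔ x_3) = 2/3 ↔ 1 = 2/3
x_3 ∨ x_1 = 2/3 ∨ 2/3 = 2/3
((x_2 ∨ x_1) ↔ (x_3 ↔ x_3)) ↔ (x_3 ∨ x_1) = 2/3 ↔ 2/3 = 1
¬x_2 = ¬1/3 = 2/3
(((x_2 ∨ x_1) ↔ (x_3 ↔ x_3)) ↔ (x_3 ∨ x_1)) ↔ ¬x_2 = 1 ↔ 2/3 = 2/3
¬((((x_2 ∨ x_1) ↔ (x_3 ↔ x_3)) ↔ (x_3 ∨ x_1)) ↔ ¬x_2) = ¬2/3 = 1/3
¬¬(((x_3 ∨ x_1) ∨ ¬x_3) → ¬(x_1 → x_3)) ∨ ¬((((x_2 ∨ x_1) ↔ (x_3 ↔ x_3)) ↔ (x_3 ∨ x_1)) ↔ ¬x_2) = 1/3 ∨ 1/3 = 1/3

1/3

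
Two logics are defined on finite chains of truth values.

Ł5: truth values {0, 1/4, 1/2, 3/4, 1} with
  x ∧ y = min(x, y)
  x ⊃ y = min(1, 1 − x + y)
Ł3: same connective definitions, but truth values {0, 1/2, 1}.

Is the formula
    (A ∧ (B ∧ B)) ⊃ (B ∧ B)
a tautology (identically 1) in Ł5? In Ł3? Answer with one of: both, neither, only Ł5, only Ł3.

In Ł5: every assignment gives 1 — tautology.
In Ł3: every assignment gives 1 — tautology.

both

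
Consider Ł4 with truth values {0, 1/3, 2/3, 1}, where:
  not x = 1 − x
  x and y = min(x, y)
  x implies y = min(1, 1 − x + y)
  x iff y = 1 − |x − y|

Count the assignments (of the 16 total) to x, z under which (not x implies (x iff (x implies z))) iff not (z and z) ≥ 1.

x = 0, z = 0 ↦ 0  <
x = 0, z = 1/3 ↦ 1/3  <
x = 0, z = 2/3 ↦ 2/3  <
x = 0, z = 1 ↦ 1  ≥
x = 1/3, z = 0 ↦ 1  ≥
x = 1/3, z = 1/3 ↦ 1  ≥
x = 1/3, z = 2/3 ↦ 2/3  <
x = 1/3, z = 1 ↦ 1/3  <
x = 2/3, z = 0 ↦ 1  ≥
x = 2/3, z = 1/3 ↦ 2/3  <
x = 2/3, z = 2/3 ↦ 1/3  <
x = 2/3, z = 1 ↦ 0  <
x = 1, z = 0 ↦ 1  ≥
x = 1, z = 1/3 ↦ 2/3  <
x = 1, z = 2/3 ↦ 1/3  <
x = 1, z = 1 ↦ 0  <
So 5 of the 16 assignments meet the threshold.

5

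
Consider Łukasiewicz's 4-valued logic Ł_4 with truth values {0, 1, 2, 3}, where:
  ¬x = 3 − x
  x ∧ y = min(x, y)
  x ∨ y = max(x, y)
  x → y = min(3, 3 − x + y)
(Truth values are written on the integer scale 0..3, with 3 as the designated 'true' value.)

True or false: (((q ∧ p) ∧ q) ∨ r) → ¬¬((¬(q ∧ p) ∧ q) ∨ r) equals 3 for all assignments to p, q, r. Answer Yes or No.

Counterexample: take p = 2, q = 2, r = 0.
q ∧ p = 2 ∧ 2 = 2
(q ∧ p) ∧ q = 2 ∧ 2 = 2
((q ∧ p) ∧ q) ∨ r = 2 ∨ 0 = 2
q ∧ p = 2 ∧ 2 = 2
¬(q ∧ p) = ¬2 = 1
¬(q ∧ p) ∧ q = 1 ∧ 2 = 1
(¬(q ∧ p) ∧ q) ∨ r = 1 ∨ 0 = 1
¬((¬(q ∧ p) ∧ q) ∨ r) = ¬1 = 2
¬¬((¬(q ∧ p) ∧ q) ∨ r) = ¬2 = 1
(((q ∧ p) ∧ q) ∨ r) → ¬¬((¬(q ∧ p) ∧ q) ∨ r) = 2 → 1 = 2
This gives 2 ≠ 3.

No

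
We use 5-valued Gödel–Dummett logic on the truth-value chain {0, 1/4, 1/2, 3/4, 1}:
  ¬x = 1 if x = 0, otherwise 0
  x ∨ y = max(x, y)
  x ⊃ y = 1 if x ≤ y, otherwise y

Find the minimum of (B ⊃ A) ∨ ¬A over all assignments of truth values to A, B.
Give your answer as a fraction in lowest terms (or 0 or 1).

1/4

Take A = 1/4, B = 1/2:
B ⊃ A = 1/2 ⊃ 1/4 = 1/4
¬A = ¬1/4 = 0
(B ⊃ A) ∨ ¬A = 1/4 ∨ 0 = 1/4
No assignment yields a value below 1/4, so this is the minimum.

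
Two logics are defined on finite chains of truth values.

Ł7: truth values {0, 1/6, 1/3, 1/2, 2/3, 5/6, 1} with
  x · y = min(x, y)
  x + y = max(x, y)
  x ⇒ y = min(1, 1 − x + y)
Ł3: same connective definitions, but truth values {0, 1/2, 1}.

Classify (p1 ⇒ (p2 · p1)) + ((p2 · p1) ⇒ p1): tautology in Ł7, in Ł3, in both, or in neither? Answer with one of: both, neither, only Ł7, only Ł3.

In Ł7: every assignment gives 1 — tautology.
In Ł3: every assignment gives 1 — tautology.

both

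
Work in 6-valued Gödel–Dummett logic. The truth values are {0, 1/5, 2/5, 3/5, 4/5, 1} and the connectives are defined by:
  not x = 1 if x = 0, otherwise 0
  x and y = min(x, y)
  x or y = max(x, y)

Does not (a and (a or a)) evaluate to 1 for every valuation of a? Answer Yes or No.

No

Counterexample: take a = 1/5.
a or a = 1/5 or 1/5 = 1/5
a and (a or a) = 1/5 and 1/5 = 1/5
not (a and (a or a)) = not 1/5 = 0
This gives 0 ≠ 1.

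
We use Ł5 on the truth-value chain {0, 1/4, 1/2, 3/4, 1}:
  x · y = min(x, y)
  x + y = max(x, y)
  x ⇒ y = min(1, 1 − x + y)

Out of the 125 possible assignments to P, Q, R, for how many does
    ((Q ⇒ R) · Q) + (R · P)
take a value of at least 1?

9

value 1: 9 assignments (counts)
value 3/4: 28 assignments
value 1/2: 41 assignments
value 1/4: 33 assignments
value 0: 14 assignments
So 9 of the 125 assignments meet the threshold.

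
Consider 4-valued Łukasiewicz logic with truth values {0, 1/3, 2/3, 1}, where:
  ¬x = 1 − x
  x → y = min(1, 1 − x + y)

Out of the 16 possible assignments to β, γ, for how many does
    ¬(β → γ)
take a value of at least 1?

β = 0, γ = 0 ↦ 0  <
β = 0, γ = 1/3 ↦ 0  <
β = 0, γ = 2/3 ↦ 0  <
β = 0, γ = 1 ↦ 0  <
β = 1/3, γ = 0 ↦ 1/3  <
β = 1/3, γ = 1/3 ↦ 0  <
β = 1/3, γ = 2/3 ↦ 0  <
β = 1/3, γ = 1 ↦ 0  <
β = 2/3, γ = 0 ↦ 2/3  <
β = 2/3, γ = 1/3 ↦ 1/3  <
β = 2/3, γ = 2/3 ↦ 0  <
β = 2/3, γ = 1 ↦ 0  <
β = 1, γ = 0 ↦ 1  ≥
β = 1, γ = 1/3 ↦ 2/3  <
β = 1, γ = 2/3 ↦ 1/3  <
β = 1, γ = 1 ↦ 0  <
So 1 of the 16 assignments meets the threshold.

1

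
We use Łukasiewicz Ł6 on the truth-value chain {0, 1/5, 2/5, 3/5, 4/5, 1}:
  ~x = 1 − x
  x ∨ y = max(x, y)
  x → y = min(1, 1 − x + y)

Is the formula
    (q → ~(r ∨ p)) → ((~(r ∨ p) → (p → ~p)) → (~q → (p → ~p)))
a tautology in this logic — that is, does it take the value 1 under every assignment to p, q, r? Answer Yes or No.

No

Counterexample: take p = 3/5, q = 0, r = 0.
r ∨ p = 0 ∨ 3/5 = 3/5
~(r ∨ p) = ~3/5 = 2/5
q → ~(r ∨ p) = 0 → 2/5 = 1
r ∨ p = 0 ∨ 3/5 = 3/5
~(r ∨ p) = ~3/5 = 2/5
~p = ~3/5 = 2/5
p → ~p = 3/5 → 2/5 = 4/5
~(r ∨ p) → (p → ~p) = 2/5 → 4/5 = 1
~q = ~0 = 1
~p = ~3/5 = 2/5
p → ~p = 3/5 → 2/5 = 4/5
~q → (p → ~p) = 1 → 4/5 = 4/5
(~(r ∨ p) → (p → ~p)) → (~q → (p → ~p)) = 1 → 4/5 = 4/5
(q → ~(r ∨ p)) → ((~(r ∨ p) → (p → ~p)) → (~q → (p → ~p))) = 1 → 4/5 = 4/5
This gives 4/5 ≠ 1.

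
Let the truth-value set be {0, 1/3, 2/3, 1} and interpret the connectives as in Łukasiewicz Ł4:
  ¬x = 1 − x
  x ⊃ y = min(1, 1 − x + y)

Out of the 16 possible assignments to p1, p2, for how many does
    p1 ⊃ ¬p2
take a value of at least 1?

p1 = 0, p2 = 0 ↦ 1  ≥
p1 = 0, p2 = 1/3 ↦ 1  ≥
p1 = 0, p2 = 2/3 ↦ 1  ≥
p1 = 0, p2 = 1 ↦ 1  ≥
p1 = 1/3, p2 = 0 ↦ 1  ≥
p1 = 1/3, p2 = 1/3 ↦ 1  ≥
p1 = 1/3, p2 = 2/3 ↦ 1  ≥
p1 = 1/3, p2 = 1 ↦ 2/3  <
p1 = 2/3, p2 = 0 ↦ 1  ≥
p1 = 2/3, p2 = 1/3 ↦ 1  ≥
p1 = 2/3, p2 = 2/3 ↦ 2/3  <
p1 = 2/3, p2 = 1 ↦ 1/3  <
p1 = 1, p2 = 0 ↦ 1  ≥
p1 = 1, p2 = 1/3 ↦ 2/3  <
p1 = 1, p2 = 2/3 ↦ 1/3  <
p1 = 1, p2 = 1 ↦ 0  <
So 10 of the 16 assignments meet the threshold.

10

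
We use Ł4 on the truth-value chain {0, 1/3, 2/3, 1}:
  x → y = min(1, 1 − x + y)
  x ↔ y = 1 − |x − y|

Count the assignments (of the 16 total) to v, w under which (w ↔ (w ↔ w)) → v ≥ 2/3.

13

v = 0, w = 0 ↦ 1  ≥
v = 0, w = 1/3 ↦ 2/3  ≥
v = 0, w = 2/3 ↦ 1/3  <
v = 0, w = 1 ↦ 0  <
v = 1/3, w = 0 ↦ 1  ≥
v = 1/3, w = 1/3 ↦ 1  ≥
v = 1/3, w = 2/3 ↦ 2/3  ≥
v = 1/3, w = 1 ↦ 1/3  <
v = 2/3, w = 0 ↦ 1  ≥
v = 2/3, w = 1/3 ↦ 1  ≥
v = 2/3, w = 2/3 ↦ 1  ≥
v = 2/3, w = 1 ↦ 2/3  ≥
v = 1, w = 0 ↦ 1  ≥
v = 1, w = 1/3 ↦ 1  ≥
v = 1, w = 2/3 ↦ 1  ≥
v = 1, w = 1 ↦ 1  ≥
So 13 of the 16 assignments meet the threshold.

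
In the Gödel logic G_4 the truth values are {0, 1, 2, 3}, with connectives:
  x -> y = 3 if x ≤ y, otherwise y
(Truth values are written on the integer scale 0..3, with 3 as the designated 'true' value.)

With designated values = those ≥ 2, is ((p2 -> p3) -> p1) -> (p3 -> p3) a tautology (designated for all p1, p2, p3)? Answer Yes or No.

Yes

At p1 = 2, p2 = 3, p3 = 3, for instance:
p2 -> p3 = 3 -> 3 = 3
(p2 -> p3) -> p1 = 3 -> 2 = 2
p3 -> p3 = 3 -> 3 = 3
((p2 -> p3) -> p1) -> (p3 -> p3) = 2 -> 3 = 3
and checking the remaining 63 assignments likewise gives ≥ 2 in every case.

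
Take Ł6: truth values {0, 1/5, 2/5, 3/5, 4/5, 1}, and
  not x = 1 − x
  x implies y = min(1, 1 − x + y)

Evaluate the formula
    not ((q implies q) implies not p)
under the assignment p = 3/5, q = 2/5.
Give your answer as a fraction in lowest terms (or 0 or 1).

q implies q = 2/5 implies 2/5 = 1
not p = not 3/5 = 2/5
(q implies q) implies not p = 1 implies 2/5 = 2/5
not ((q implies q) implies not p) = not 2/5 = 3/5

3/5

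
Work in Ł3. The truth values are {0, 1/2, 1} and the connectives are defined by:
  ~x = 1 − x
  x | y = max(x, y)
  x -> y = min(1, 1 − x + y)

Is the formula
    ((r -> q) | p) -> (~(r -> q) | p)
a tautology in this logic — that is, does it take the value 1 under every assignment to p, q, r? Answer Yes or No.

Counterexample: take p = 0, q = 0, r = 0.
r -> q = 0 -> 0 = 1
(r -> q) | p = 1 | 0 = 1
r -> q = 0 -> 0 = 1
~(r -> q) = ~1 = 0
~(r -> q) | p = 0 | 0 = 0
((r -> q) | p) -> (~(r -> q) | p) = 1 -> 0 = 0
This gives 0 ≠ 1.

No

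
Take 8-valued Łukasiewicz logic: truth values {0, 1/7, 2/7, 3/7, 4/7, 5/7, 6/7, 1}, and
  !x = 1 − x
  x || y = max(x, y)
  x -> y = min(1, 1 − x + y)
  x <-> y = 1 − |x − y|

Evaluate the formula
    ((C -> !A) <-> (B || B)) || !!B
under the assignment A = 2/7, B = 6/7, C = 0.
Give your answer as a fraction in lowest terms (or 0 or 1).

6/7

!A = !2/7 = 5/7
C -> !A = 0 -> 5/7 = 1
B || B = 6/7 || 6/7 = 6/7
(C -> !A) <-> (B || B) = 1 <-> 6/7 = 6/7
!B = !6/7 = 1/7
!!B = !1/7 = 6/7
((C -> !A) <-> (B || B)) || !!B = 6/7 || 6/7 = 6/7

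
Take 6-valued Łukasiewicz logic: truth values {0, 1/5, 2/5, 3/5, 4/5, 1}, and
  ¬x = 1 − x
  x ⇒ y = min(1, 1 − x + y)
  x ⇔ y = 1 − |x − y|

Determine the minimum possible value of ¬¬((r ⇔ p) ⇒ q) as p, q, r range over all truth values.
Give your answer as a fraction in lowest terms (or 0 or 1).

Take p = 0, q = 0, r = 0:
r ⇔ p = 0 ⇔ 0 = 1
(r ⇔ p) ⇒ q = 1 ⇒ 0 = 0
¬((r ⇔ p) ⇒ q) = ¬0 = 1
¬¬((r ⇔ p) ⇒ q) = ¬1 = 0
No assignment yields a value below 0, so this is the minimum.

0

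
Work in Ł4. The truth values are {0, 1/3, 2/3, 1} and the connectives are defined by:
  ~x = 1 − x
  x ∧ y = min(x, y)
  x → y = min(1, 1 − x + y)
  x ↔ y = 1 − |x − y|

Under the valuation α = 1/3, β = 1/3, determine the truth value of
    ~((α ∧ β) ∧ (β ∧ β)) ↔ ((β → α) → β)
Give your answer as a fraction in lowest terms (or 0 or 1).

α ∧ β = 1/3 ∧ 1/3 = 1/3
β ∧ β = 1/3 ∧ 1/3 = 1/3
(α ∧ β) ∧ (β ∧ β) = 1/3 ∧ 1/3 = 1/3
~((α ∧ β) ∧ (β ∧ β)) = ~1/3 = 2/3
β → α = 1/3 → 1/3 = 1
(β → α) → β = 1 → 1/3 = 1/3
~((α ∧ β) ∧ (β ∧ β)) ↔ ((β → α) → β) = 2/3 ↔ 1/3 = 2/3

2/3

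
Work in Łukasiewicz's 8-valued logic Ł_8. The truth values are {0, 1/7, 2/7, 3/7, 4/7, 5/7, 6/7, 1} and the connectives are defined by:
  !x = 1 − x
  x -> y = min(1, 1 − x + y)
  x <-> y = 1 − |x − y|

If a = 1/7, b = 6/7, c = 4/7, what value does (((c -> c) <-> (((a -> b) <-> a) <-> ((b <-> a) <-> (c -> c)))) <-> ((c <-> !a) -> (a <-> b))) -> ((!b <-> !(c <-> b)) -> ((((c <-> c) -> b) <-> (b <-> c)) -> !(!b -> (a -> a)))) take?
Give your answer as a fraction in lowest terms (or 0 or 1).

4/7

c -> c = 4/7 -> 4/7 = 1
a -> b = 1/7 -> 6/7 = 1
(a -> b) <-> a = 1 <-> 1/7 = 1/7
b <-> a = 6/7 <-> 1/7 = 2/7
c -> c = 4/7 -> 4/7 = 1
(b <-> a) <-> (c -> c) = 2/7 <-> 1 = 2/7
((a -> b) <-> a) <-> ((b <-> a) <-> (c -> c)) = 1/7 <-> 2/7 = 6/7
(c -> c) <-> (((a -> b) <-> a) <-> ((b <-> a) <-> (c -> c))) = 1 <-> 6/7 = 6/7
!a = !1/7 = 6/7
c <-> !a = 4/7 <-> 6/7 = 5/7
a <-> b = 1/7 <-> 6/7 = 2/7
(c <-> !a) -> (a <-> b) = 5/7 -> 2/7 = 4/7
((c -> c) <-> (((a -> b) <-> a) <-> ((b <-> a) <-> (c -> c)))) <-> ((c <-> !a) -> (a <-> b)) = 6/7 <-> 4/7 = 5/7
!b = !6/7 = 1/7
c <-> b = 4/7 <-> 6/7 = 5/7
!(c <-> b) = !5/7 = 2/7
!b <-> !(c <-> b) = 1/7 <-> 2/7 = 6/7
c <-> c = 4/7 <-> 4/7 = 1
(c <-> c) -> b = 1 -> 6/7 = 6/7
b <-> c = 6/7 <-> 4/7 = 5/7
((c <-> c) -> b) <-> (b <-> c) = 6/7 <-> 5/7 = 6/7
!b = !6/7 = 1/7
a -> a = 1/7 -> 1/7 = 1
!b -> (a -> a) = 1/7 -> 1 = 1
!(!b -> (a -> a)) = !1 = 0
(((c <-> c) -> b) <-> (b <-> c)) -> !(!b -> (a -> a)) = 6/7 -> 0 = 1/7
(!b <-> !(c <-> b)) -> ((((c <-> c) -> b) <-> (b <-> c)) -> !(!b -> (a -> a))) = 6/7 -> 1/7 = 2/7
(((c -> c) <-> (((a -> b) <-> a) <-> ((b <-> a) <-> (c -> c)))) <-> ((c <-> !a) -> (a <-> b))) -> ((!b <-> !(c <-> b)) -> ((((c <-> c) -> b) <-> (b <-> c)) -> !(!b -> (a -> a)))) = 5/7 -> 2/7 = 4/7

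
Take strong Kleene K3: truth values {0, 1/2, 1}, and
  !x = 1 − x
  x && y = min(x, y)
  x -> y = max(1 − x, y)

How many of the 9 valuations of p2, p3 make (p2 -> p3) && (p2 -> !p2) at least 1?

3

p2 = 0, p3 = 0 ↦ 1  ≥
p2 = 0, p3 = 1/2 ↦ 1  ≥
p2 = 0, p3 = 1 ↦ 1  ≥
p2 = 1/2, p3 = 0 ↦ 1/2  <
p2 = 1/2, p3 = 1/2 ↦ 1/2  <
p2 = 1/2, p3 = 1 ↦ 1/2  <
p2 = 1, p3 = 0 ↦ 0  <
p2 = 1, p3 = 1/2 ↦ 0  <
p2 = 1, p3 = 1 ↦ 0  <
So 3 of the 9 assignments meet the threshold.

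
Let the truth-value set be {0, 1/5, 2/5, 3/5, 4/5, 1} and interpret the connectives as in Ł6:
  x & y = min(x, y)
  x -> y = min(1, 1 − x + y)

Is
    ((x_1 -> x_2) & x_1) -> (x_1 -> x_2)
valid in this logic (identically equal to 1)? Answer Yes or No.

At x_1 = 3/5, x_2 = 1, for instance:
x_1 -> x_2 = 3/5 -> 1 = 1
(x_1 -> x_2) & x_1 = 1 & 3/5 = 3/5
((x_1 -> x_2) & x_1) -> (x_1 -> x_2) = 3/5 -> 1 = 1
and checking the remaining 35 assignments likewise gives ≥ 1 in every case.

Yes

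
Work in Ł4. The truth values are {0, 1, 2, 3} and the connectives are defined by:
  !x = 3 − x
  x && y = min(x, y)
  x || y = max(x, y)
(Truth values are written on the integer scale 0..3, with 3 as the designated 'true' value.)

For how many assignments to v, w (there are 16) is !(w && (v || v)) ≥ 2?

12

v = 0, w = 0 ↦ 3  ≥
v = 0, w = 1 ↦ 3  ≥
v = 0, w = 2 ↦ 3  ≥
v = 0, w = 3 ↦ 3  ≥
v = 1, w = 0 ↦ 3  ≥
v = 1, w = 1 ↦ 2  ≥
v = 1, w = 2 ↦ 2  ≥
v = 1, w = 3 ↦ 2  ≥
v = 2, w = 0 ↦ 3  ≥
v = 2, w = 1 ↦ 2  ≥
v = 2, w = 2 ↦ 1  <
v = 2, w = 3 ↦ 1  <
v = 3, w = 0 ↦ 3  ≥
v = 3, w = 1 ↦ 2  ≥
v = 3, w = 2 ↦ 1  <
v = 3, w = 3 ↦ 0  <
So 12 of the 16 assignments meet the threshold.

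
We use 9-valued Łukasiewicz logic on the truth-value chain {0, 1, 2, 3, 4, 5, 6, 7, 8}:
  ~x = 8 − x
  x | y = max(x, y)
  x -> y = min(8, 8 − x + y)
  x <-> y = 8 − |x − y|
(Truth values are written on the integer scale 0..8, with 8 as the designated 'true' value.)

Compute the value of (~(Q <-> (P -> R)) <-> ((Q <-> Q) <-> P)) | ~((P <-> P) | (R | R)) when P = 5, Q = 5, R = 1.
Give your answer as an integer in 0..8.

P -> R = 5 -> 1 = 4
Q <-> (P -> R) = 5 <-> 4 = 7
~(Q <-> (P -> R)) = ~7 = 1
Q <-> Q = 5 <-> 5 = 8
(Q <-> Q) <-> P = 8 <-> 5 = 5
~(Q <-> (P -> R)) <-> ((Q <-> Q) <-> P) = 1 <-> 5 = 4
P <-> P = 5 <-> 5 = 8
R | R = 1 | 1 = 1
(P <-> P) | (R | R) = 8 | 1 = 8
~((P <-> P) | (R | R)) = ~8 = 0
(~(Q <-> (P -> R)) <-> ((Q <-> Q) <-> P)) | ~((P <-> P) | (R | R)) = 4 | 0 = 4

4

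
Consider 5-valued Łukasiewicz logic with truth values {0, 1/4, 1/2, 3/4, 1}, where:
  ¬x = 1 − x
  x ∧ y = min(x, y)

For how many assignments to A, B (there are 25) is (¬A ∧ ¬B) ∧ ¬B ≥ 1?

value 1: 1 assignment (counts)
value 3/4: 3 assignments
value 1/2: 5 assignments
value 1/4: 7 assignments
value 0: 9 assignments
So 1 of the 25 assignments meets the threshold.

1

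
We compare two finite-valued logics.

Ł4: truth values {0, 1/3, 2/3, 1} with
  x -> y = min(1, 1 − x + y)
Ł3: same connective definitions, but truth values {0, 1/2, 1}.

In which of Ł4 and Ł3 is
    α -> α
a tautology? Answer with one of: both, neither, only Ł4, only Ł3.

In Ł4: every assignment gives 1 — tautology.
In Ł3: every assignment gives 1 — tautology.

both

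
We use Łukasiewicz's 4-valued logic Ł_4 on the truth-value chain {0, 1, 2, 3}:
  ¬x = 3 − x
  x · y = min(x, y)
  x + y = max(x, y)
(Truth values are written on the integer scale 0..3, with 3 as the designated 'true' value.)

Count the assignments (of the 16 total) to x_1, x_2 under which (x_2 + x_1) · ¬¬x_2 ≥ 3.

4

x_1 = 0, x_2 = 0 ↦ 0  <
x_1 = 0, x_2 = 1 ↦ 1  <
x_1 = 0, x_2 = 2 ↦ 2  <
x_1 = 0, x_2 = 3 ↦ 3  ≥
x_1 = 1, x_2 = 0 ↦ 0  <
x_1 = 1, x_2 = 1 ↦ 1  <
x_1 = 1, x_2 = 2 ↦ 2  <
x_1 = 1, x_2 = 3 ↦ 3  ≥
x_1 = 2, x_2 = 0 ↦ 0  <
x_1 = 2, x_2 = 1 ↦ 1  <
x_1 = 2, x_2 = 2 ↦ 2  <
x_1 = 2, x_2 = 3 ↦ 3  ≥
x_1 = 3, x_2 = 0 ↦ 0  <
x_1 = 3, x_2 = 1 ↦ 1  <
x_1 = 3, x_2 = 2 ↦ 2  <
x_1 = 3, x_2 = 3 ↦ 3  ≥
So 4 of the 16 assignments meet the threshold.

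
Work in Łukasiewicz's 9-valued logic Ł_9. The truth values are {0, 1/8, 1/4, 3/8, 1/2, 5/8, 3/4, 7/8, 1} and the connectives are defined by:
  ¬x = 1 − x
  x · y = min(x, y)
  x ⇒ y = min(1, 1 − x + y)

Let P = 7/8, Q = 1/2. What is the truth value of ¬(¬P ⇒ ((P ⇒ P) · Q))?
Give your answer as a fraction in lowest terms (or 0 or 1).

¬P = ¬7/8 = 1/8
P ⇒ P = 7/8 ⇒ 7/8 = 1
(P ⇒ P) · Q = 1 · 1/2 = 1/2
¬P ⇒ ((P ⇒ P) · Q) = 1/8 ⇒ 1/2 = 1
¬(¬P ⇒ ((P ⇒ P) · Q)) = ¬1 = 0

0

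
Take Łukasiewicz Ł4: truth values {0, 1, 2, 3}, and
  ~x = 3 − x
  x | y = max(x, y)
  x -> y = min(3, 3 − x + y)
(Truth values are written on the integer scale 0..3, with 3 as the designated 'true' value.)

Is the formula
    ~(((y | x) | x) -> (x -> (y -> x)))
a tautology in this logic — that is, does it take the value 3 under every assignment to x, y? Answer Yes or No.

No

Counterexample: take x = 0, y = 0.
y | x = 0 | 0 = 0
(y | x) | x = 0 | 0 = 0
y -> x = 0 -> 0 = 3
x -> (y -> x) = 0 -> 3 = 3
((y | x) | x) -> (x -> (y -> x)) = 0 -> 3 = 3
~(((y | x) | x) -> (x -> (y -> x))) = ~3 = 0
This gives 0 ≠ 3.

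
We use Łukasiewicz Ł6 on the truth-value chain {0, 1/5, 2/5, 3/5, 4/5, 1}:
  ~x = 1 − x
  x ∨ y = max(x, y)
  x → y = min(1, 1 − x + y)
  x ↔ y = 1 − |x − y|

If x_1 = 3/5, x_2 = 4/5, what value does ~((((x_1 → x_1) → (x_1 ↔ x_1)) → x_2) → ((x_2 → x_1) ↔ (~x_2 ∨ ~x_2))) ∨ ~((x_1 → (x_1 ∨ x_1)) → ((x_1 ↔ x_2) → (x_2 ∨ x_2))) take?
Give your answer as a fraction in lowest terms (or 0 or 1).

2/5

x_1 → x_1 = 3/5 → 3/5 = 1
x_1 ↔ x_1 = 3/5 ↔ 3/5 = 1
(x_1 → x_1) → (x_1 ↔ x_1) = 1 → 1 = 1
((x_1 → x_1) → (x_1 ↔ x_1)) → x_2 = 1 → 4/5 = 4/5
x_2 → x_1 = 4/5 → 3/5 = 4/5
~x_2 = ~4/5 = 1/5
~x_2 = ~4/5 = 1/5
~x_2 ∨ ~x_2 = 1/5 ∨ 1/5 = 1/5
(x_2 → x_1) ↔ (~x_2 ∨ ~x_2) = 4/5 ↔ 1/5 = 2/5
(((x_1 → x_1) → (x_1 ↔ x_1)) → x_2) → ((x_2 → x_1) ↔ (~x_2 ∨ ~x_2)) = 4/5 → 2/5 = 3/5
~((((x_1 → x_1) → (x_1 ↔ x_1)) → x_2) → ((x_2 → x_1) ↔ (~x_2 ∨ ~x_2))) = ~3/5 = 2/5
x_1 ∨ x_1 = 3/5 ∨ 3/5 = 3/5
x_1 → (x_1 ∨ x_1) = 3/5 → 3/5 = 1
x_1 ↔ x_2 = 3/5 ↔ 4/5 = 4/5
x_2 ∨ x_2 = 4/5 ∨ 4/5 = 4/5
(x_1 ↔ x_2) → (x_2 ∨ x_2) = 4/5 → 4/5 = 1
(x_1 → (x_1 ∨ x_1)) → ((x_1 ↔ x_2) → (x_2 ∨ x_2)) = 1 → 1 = 1
~((x_1 → (x_1 ∨ x_1)) → ((x_1 ↔ x_2) → (x_2 ∨ x_2))) = ~1 = 0
~((((x_1 → x_1) → (x_1 ↔ x_1)) → x_2) → ((x_2 → x_1) ↔ (~x_2 ∨ ~x_2))) ∨ ~((x_1 → (x_1 ∨ x_1)) → ((x_1 ↔ x_2) → (x_2 ∨ x_2))) = 2/5 ∨ 0 = 2/5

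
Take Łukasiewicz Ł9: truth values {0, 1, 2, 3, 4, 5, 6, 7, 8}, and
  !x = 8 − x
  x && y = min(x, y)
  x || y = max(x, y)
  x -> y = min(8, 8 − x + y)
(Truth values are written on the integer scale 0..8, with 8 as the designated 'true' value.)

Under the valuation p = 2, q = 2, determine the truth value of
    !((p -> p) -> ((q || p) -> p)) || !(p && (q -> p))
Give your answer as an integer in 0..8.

6

p -> p = 2 -> 2 = 8
q || p = 2 || 2 = 2
(q || p) -> p = 2 -> 2 = 8
(p -> p) -> ((q || p) -> p) = 8 -> 8 = 8
!((p -> p) -> ((q || p) -> p)) = !8 = 0
q -> p = 2 -> 2 = 8
p && (q -> p) = 2 && 8 = 2
!(p && (q -> p)) = !2 = 6
!((p -> p) -> ((q || p) -> p)) || !(p && (q -> p)) = 0 || 6 = 6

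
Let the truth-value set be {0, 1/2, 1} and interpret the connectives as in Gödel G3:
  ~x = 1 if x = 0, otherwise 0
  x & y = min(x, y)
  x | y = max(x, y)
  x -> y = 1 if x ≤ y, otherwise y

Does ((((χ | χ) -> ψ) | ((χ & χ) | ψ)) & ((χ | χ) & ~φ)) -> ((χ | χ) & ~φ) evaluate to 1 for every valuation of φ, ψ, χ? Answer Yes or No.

At φ = 1/2, ψ = 1, χ = 0, for instance:
χ | χ = 0 | 0 = 0
(χ | χ) -> ψ = 0 -> 1 = 1
χ & χ = 0 & 0 = 0
(χ & χ) | ψ = 0 | 1 = 1
((χ | χ) -> ψ) | ((χ & χ) | ψ) = 1 | 1 = 1
χ | χ = 0 | 0 = 0
~φ = ~1/2 = 0
(χ | χ) & ~φ = 0 & 0 = 0
(((χ | χ) -> ψ) | ((χ & χ) | ψ)) & ((χ | χ) & ~φ) = 1 & 0 = 0
((((χ | χ) -> ψ) | ((χ & χ) | ψ)) & ((χ | χ) & ~φ)) -> ((χ | χ) & ~φ) = 0 -> 0 = 1
and checking the remaining 26 assignments likewise gives ≥ 1 in every case.

Yes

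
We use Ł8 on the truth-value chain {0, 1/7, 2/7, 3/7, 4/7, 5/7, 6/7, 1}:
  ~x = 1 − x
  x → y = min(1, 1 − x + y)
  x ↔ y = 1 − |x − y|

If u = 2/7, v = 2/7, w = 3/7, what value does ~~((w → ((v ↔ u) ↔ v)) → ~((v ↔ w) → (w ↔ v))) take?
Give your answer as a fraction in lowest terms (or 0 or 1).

v ↔ u = 2/7 ↔ 2/7 = 1
(v ↔ u) ↔ v = 1 ↔ 2/7 = 2/7
w → ((v ↔ u) ↔ v) = 3/7 → 2/7 = 6/7
v ↔ w = 2/7 ↔ 3/7 = 6/7
w ↔ v = 3/7 ↔ 2/7 = 6/7
(v ↔ w) → (w ↔ v) = 6/7 → 6/7 = 1
~((v ↔ w) → (w ↔ v)) = ~1 = 0
(w → ((v ↔ u) ↔ v)) → ~((v ↔ w) → (w ↔ v)) = 6/7 → 0 = 1/7
~((w → ((v ↔ u) ↔ v)) → ~((v ↔ w) → (w ↔ v))) = ~1/7 = 6/7
~~((w → ((v ↔ u) ↔ v)) → ~((v ↔ w) → (w ↔ v))) = ~6/7 = 1/7

1/7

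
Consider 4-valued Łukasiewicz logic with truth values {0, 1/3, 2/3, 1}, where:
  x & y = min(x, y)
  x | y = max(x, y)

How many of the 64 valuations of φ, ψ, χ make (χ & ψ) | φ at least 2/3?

40

value 1: 19 assignments (counts)
value 2/3: 21 assignments (counts)
value 1/3: 17 assignments
value 0: 7 assignments
So 40 of the 64 assignments meet the threshold.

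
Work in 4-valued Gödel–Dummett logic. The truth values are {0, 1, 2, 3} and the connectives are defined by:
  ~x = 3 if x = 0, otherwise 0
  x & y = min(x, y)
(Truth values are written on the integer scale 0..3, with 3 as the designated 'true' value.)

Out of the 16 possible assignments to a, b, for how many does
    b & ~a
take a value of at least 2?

a = 0, b = 0 ↦ 0  <
a = 0, b = 1 ↦ 1  <
a = 0, b = 2 ↦ 2  ≥
a = 0, b = 3 ↦ 3  ≥
a = 1, b = 0 ↦ 0  <
a = 1, b = 1 ↦ 0  <
a = 1, b = 2 ↦ 0  <
a = 1, b = 3 ↦ 0  <
a = 2, b = 0 ↦ 0  <
a = 2, b = 1 ↦ 0  <
a = 2, b = 2 ↦ 0  <
a = 2, b = 3 ↦ 0  <
a = 3, b = 0 ↦ 0  <
a = 3, b = 1 ↦ 0  <
a = 3, b = 2 ↦ 0  <
a = 3, b = 3 ↦ 0  <
So 2 of the 16 assignments meet the threshold.

2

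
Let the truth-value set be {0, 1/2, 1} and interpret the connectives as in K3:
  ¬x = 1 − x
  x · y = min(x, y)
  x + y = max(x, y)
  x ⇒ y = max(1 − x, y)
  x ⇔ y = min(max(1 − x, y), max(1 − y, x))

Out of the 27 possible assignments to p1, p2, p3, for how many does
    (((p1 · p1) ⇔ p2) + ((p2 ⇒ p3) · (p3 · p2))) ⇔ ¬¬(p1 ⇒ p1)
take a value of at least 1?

7

value 1: 7 assignments (counts)
value 1/2: 16 assignments
value 0: 4 assignments
So 7 of the 27 assignments meet the threshold.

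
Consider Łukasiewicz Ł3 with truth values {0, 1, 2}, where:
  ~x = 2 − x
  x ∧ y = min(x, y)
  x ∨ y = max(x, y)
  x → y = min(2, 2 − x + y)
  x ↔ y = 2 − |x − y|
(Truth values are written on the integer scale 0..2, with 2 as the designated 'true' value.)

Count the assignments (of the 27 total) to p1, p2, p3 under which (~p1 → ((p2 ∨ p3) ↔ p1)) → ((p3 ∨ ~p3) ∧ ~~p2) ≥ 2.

value 2: 11 assignments (counts)
value 1: 9 assignments
value 0: 7 assignments
So 11 of the 27 assignments meet the threshold.

11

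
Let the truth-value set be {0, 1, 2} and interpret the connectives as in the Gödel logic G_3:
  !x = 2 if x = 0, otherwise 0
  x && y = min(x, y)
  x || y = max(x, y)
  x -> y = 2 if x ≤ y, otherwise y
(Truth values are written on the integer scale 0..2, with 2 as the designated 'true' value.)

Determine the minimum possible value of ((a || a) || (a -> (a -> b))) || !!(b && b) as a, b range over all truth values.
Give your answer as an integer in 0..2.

Take a = 1, b = 0:
a || a = 1 || 1 = 1
a -> b = 1 -> 0 = 0
a -> (a -> b) = 1 -> 0 = 0
(a || a) || (a -> (a -> b)) = 1 || 0 = 1
b && b = 0 && 0 = 0
!(b && b) = !0 = 2
!!(b && b) = !2 = 0
((a || a) || (a -> (a -> b))) || !!(b && b) = 1 || 0 = 1
No assignment yields a value below 1, so this is the minimum.

1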